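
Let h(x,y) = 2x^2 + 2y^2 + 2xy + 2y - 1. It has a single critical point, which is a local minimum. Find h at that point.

-5/3

∂h/∂x = 4x + 2y = 0 and ∂h/∂y = 2x + 4y + 2 = 0, so (x, y) = (1/3, -2/3).
The Hessian has h_{xx} = 4, h_{yy} = 4, h_{xy} = 2, giving D = 12 > 0 with h_{xx} > 0, so the point is a local minimum.
h(1/3, -2/3) = -5/3.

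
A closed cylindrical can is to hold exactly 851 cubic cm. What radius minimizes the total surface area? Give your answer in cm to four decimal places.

5.1355

With radius r and height h, πr²h = 851 so h = 851/(πr²), and S(r) = 2πr² + 2πrh = 2πr² + 2·851/r.
S'(r) = 4πr − 2·851/r² = 0 ⇒ r³ = 851/(2π), so r ≈ 5.1355 and h = 2r ≈ 10.2710.
S''(r) = 4π + 4·851/r³ > 0, so this is the minimum; S ≈ 497.1273.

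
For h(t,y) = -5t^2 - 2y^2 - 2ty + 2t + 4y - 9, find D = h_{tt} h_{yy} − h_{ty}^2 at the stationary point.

∂h/∂t = -10t - 2y + 2 = 0 and ∂h/∂y = -2t - 4y + 4 = 0, so (t, y) = (0, 1).
The Hessian has h_{tt} = -10, h_{yy} = -4, h_{ty} = -2, giving D = 36 > 0 with h_{tt} < 0, so the point is a local maximum.
D = (-10)·(-4) − (-2)^2 = 36.

36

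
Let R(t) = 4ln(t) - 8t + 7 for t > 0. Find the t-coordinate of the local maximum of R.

R'(t) = 4/t − 8 = 0 gives t = 1/2.
R''(t) = -4/t², which is negative for t > 0, so this is a local maximum.
R(1/2) = 4·ln(1/2) - 4 + 7 ≈ 0.2274.

1/2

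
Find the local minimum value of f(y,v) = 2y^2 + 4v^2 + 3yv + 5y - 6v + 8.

∂f/∂y = 4y + 3v + 5 = 0 and ∂f/∂v = 3y + 8v - 6 = 0, so (y, v) = (-58/23, 39/23).
The Hessian has f_{yy} = 4, f_{vv} = 8, f_{yv} = 3, giving D = 23 > 0 with f_{yy} > 0, so the point is a local minimum.
f(-58/23, 39/23) = -78/23.

-78/23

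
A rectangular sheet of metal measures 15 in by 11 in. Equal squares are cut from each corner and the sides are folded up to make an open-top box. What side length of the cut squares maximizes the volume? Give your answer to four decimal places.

2.0911

With cut size x, the volume is V(x) = x(15 − 2x)(11 − 2x) for 0 < x < 5.5.
V'(x) = 12x^2 − 104x + 165. Setting V'(x) = 0 gives x ≈ 2.0911 (the root in (0, 5.5)).
V''(x) = 24x − 104 is negative there, so this is the maximum; V ≈ 154.2261.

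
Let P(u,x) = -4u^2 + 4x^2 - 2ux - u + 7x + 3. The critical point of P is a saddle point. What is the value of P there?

-1/34

∂P/∂u = -8u - 2x - 1 = 0 and ∂P/∂x = -2u + 8x + 7 = 0, so (u, x) = (3/34, -29/34).
The Hessian has P_{uu} = -8, P_{xx} = 8, P_{ux} = -2, giving D = -68 < 0, so the point is a saddle point.
P(3/34, -29/34) = -1/34.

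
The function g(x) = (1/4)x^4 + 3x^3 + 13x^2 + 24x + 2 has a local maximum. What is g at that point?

Critical points: g'(x) = x^3 + 9x^2 + 26x + 24 vanishes at x = -4, -3, -2.
Since g''(x) = 3x^2 + 18x + 26, we get g''(-4) = 2 > 0 ⇒ local minimum; g''(-3) = -1 < 0 ⇒ local maximum; g''(-2) = 2 > 0 ⇒ local minimum.
So the local maximum value is g(-3) = -55/4.

-55/4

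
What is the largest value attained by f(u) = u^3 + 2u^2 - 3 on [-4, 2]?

f'(u) = 3u^2 + 4u, which vanishes at u = -4/3 and u = 0.
Compare values at every candidate in [-4, 2]: f(-4) = -35, f(-4/3) = -49/27, f(0) = -3, f(2) = 13.
Hence the absolute maximum is 13 at u = 2.

13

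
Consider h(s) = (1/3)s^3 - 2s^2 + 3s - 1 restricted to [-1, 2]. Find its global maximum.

The derivative is s^2 - 4s + 3, whose only zero in [-1, 2] is s = 1.
Candidates: h(-1) = -19/3, h(1) = 1/3, h(2) = -1/3.
The maximum over the interval is 1/3, attained at s = 1.

1/3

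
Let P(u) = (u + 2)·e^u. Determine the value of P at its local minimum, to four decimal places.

-0.0498

By the product rule, P'(u) = (u + 3)·e^u. Since e^u > 0, the only critical point is u = -3.
P''(-3) has the same sign as 1 > 0, so this is a local minimum.
P(-3) = (-1)·e^(-3) ≈ -0.0498.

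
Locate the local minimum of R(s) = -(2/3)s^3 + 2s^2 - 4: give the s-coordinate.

R'(s) = -2s^2 + 4s = 0 at s = 0, 2.
R''(s) = -4s + 4. R''(0) = 4 > 0 ⇒ local minimum; R''(2) = -4 < 0 ⇒ local maximum.
The local minimum is R(0) = -4.

0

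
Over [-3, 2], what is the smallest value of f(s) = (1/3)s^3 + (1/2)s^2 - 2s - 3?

-25/6

The derivative is s^2 + s - 2, which vanishes at s = -2 and s = 1.
Evaluating at the critical points and endpoints: f(-3) = -3/2,  f(-2) = 1/3,  f(1) = -25/6,  f(2) = -7/3.
The minimum over the interval is -25/6, attained at s = 1.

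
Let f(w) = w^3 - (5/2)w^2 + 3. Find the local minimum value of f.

37/54

f'(w) = 3w^2 - 5w = 0 at w = 0, 5/3.
Since f''(w) = 6w - 5, we get f''(0) = -5 < 0 ⇒ local maximum; f''(5/3) = 5 > 0 ⇒ local minimum.
Thus f has its local minimum at w = 5/3, with value 37/54.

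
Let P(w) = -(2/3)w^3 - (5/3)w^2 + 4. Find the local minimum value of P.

199/81

P'(w) = -2w^2 - (10/3)w = 0 at w = -5/3, 0.
Second-derivative test with P''(w) = -4w - 10/3: P''(-5/3) = 10/3 > 0 ⇒ local minimum; P''(0) = -10/3 < 0 ⇒ local maximum.
So the local minimum value is P(-5/3) = 199/81.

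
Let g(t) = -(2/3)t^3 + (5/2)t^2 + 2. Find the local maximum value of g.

173/24

g'(t) = -2t^2 + 5t = 0 at t = 0, 5/2.
g''(t) = -4t + 5. g''(0) = 5 > 0 ⇒ local minimum; g''(5/2) = -5 < 0 ⇒ local maximum.
The local maximum is g(5/2) = 173/24.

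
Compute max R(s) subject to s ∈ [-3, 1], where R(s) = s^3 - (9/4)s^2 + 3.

The derivative is 3s^2 - (9/2)s, whose only zero in [-3, 1] is s = 0.
Candidates: R(-3) = -177/4; R(0) = 3; R(1) = 7/4.
Hence the absolute maximum is 3 at s = 0.

3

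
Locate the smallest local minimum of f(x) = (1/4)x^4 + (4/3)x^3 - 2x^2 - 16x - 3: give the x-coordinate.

2

Critical points: f'(x) = x^3 + 4x^2 - 4x - 16 vanishes at x = -4, -2, 2.
Since f''(x) = 3x^2 + 8x - 4, we get f''(-4) = 12 > 0 ⇒ local minimum; f''(-2) = -8 < 0 ⇒ local maximum; f''(2) = 24 > 0 ⇒ local minimum.
So the smallest local minimum value is f(2) = -85/3.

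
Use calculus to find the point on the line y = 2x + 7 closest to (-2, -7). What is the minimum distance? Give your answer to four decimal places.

Minimize D(x)^2 = (x + 2)^2 + (2x + 14)^2.
d/dx[D^2] = 2(x + 2) + 2·2·(2x + 14) = 0 ⇒ x = -6.
Then y = -5 and the distance is √(20) ≈ 4.4721.

4.4721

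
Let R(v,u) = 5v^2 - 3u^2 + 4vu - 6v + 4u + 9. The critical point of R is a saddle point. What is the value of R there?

188/19

∂R/∂v = 10v + 4u - 6 = 0 and ∂R/∂u = 4v - 6u + 4 = 0, so (v, u) = (5/19, 16/19).
The Hessian has R_{vv} = 10, R_{uu} = -6, R_{vu} = 4, giving D = -76 < 0, so the point is a saddle point.
R(5/19, 16/19) = 188/19.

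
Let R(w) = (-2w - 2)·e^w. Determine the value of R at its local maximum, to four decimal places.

0.2707

Differentiating with the product rule gives R'(w) = (-2w - 4)·e^w. Since e^w > 0, the only critical point is w = -2.
R''(-2) has the same sign as -2 < 0, so this is a local maximum.
R(-2) = (2)·e^(-2) ≈ 0.2707.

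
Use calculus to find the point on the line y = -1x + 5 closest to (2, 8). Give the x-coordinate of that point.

Minimize D(x)^2 = (x - 2)^2 + (-x - 3)^2.
d/dx[D^2] = 2(x - 2) + 2·(-1)·(-x - 3) = 0 ⇒ x = -1/2.
Then y = 11/2 and the distance is √(25/2) ≈ 3.5355.

-1/2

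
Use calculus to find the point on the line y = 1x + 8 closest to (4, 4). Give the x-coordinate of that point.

Minimize D(x)^2 = (x - 4)^2 + (x + 4)^2.
d/dx[D^2] = 2(x - 4) + 2·1·(x + 4) = 0 ⇒ x = 0.
Then y = 8 and the distance is √(32) ≈ 5.6569.

0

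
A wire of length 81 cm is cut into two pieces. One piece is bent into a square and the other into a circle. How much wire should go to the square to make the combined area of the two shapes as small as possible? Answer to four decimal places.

Let x be the length used for the square. Square side x/4; circle radius (81−x)/(2π).
A(x) = (x/4)² + π·((81−x)/(2π))² = x²/16 + (81−x)²/(4π) for 0 ≤ x ≤ 81. A'(x) = x/8 − (81−x)/(2π) = 0 gives x = 4·81/(π+4) ≈ 45.3680.
A'' = 1/8 + 1/(2π) > 0, so this gives the minimum combined area; x ≈ 45.3680 cm to the square.

45.3680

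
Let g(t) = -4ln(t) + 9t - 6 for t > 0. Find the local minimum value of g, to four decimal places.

1.2437

g'(t) = -4/t + 9 = 0 gives t = 4/9.
g''(t) = 4/t², which is positive for t > 0, so this is a local minimum.
g(4/9) = -4·ln(4/9) + 4 - 6 ≈ 1.2437.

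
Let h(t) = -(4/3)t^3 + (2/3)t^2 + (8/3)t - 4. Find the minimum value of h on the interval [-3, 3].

-26

Differentiating, h'(t) = -4t^2 + (4/3)t + 8/3; which vanishes at t = -2/3 and t = 1.
Compare values at every candidate in [-3, 3]: h(-3) = 30,  h(-2/3) = -412/81,  h(1) = -2,  h(3) = -26.
So the minimum is h(3) = -26.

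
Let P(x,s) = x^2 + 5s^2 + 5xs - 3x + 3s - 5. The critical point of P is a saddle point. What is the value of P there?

74/5

∂P/∂x = 2x + 5s - 3 = 0 and ∂P/∂s = 5x + 10s + 3 = 0, so (x, s) = (-9, 21/5).
The Hessian has P_{xx} = 2, P_{ss} = 10, P_{xs} = 5, giving D = -5 < 0, so the point is a saddle point.
P(-9, 21/5) = 74/5.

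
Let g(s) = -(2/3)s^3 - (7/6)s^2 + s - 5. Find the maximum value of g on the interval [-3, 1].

-1/2

g'(s) = -2s^2 - (7/3)s + 1, which vanishes at s = -3/2 and s = 1/3.
Evaluating at the critical points and endpoints: g(-3) = -1/2,  g(-3/2) = -55/8,  g(1/3) = -781/162,  g(1) = -35/6.
Hence the absolute maximum is -1/2 at s = -3.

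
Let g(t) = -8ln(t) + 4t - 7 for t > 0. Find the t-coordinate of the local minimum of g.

2

g'(t) = -8/t + 4 = 0 gives t = 2.
g''(t) = 8/t², which is positive for t > 0, so this is a local minimum.
g(2) = -8·ln(2) + 8 - 7 ≈ -4.5452.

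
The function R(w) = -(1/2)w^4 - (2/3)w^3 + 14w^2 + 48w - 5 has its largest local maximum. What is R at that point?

R'(w) = -2w^3 - 2w^2 + 28w + 48. Setting R'(w) = 0 gives w ∈ {-3, -2, 4}.
Since R''(w) = -6w^2 - 4w + 28, we get R''(-3) = -14 < 0 ⇒ local maximum; R''(-2) = 12 > 0 ⇒ local minimum; R''(4) = -84 < 0 ⇒ local maximum.
So the largest local maximum value is R(4) = 721/3.

721/3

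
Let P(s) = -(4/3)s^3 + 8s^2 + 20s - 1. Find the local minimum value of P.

-35/3

Critical points: P'(s) = -4s^2 + 16s + 20 vanishes at s = -1, 5.
Second-derivative test with P''(s) = -8s + 16: P''(-1) = 24 > 0 ⇒ local minimum; P''(5) = -24 < 0 ⇒ local maximum.
The local minimum is P(-1) = -35/3.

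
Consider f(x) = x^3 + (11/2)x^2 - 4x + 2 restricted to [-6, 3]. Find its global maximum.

133/2

f'(x) = 3x^2 + 11x - 4, which vanishes at x = -4 and x = 1/3.
Candidates: f(-6) = 8,  f(-4) = 42,  f(1/3) = 71/54,  f(3) = 133/2.
The maximum over the interval is 133/2, attained at x = 3.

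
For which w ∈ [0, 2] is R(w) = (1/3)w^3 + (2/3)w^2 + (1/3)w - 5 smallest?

0

Differentiating, R'(w) = w^2 + (4/3)w + 1/3; which has no zeros in [0, 2].
Evaluating at the critical points and endpoints: R(0) = -5,  R(2) = 1.
So the minimum is R(0) = -5.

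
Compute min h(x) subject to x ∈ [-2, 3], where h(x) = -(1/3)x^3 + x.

Differentiating, h'(x) = -x^2 + 1; which vanishes at x = -1 and x = 1.
Candidates: h(-2) = 2/3,  h(-1) = -2/3,  h(1) = 2/3,  h(3) = -6.
So the minimum is h(3) = -6.

-6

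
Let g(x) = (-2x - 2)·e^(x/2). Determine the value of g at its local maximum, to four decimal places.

0.8925

g'(x) = (-2)·e^(x/2) + (-2x - 2)·(1/2)·e^(x/2) = (-x - 3)·e^(x/2). Since e^(x/2) > 0, the only critical point is x = -3.
g''(-3) has the same sign as -1 < 0, so this is a local maximum.
g(-3) = (4)·e^(-3/2) ≈ 0.8925.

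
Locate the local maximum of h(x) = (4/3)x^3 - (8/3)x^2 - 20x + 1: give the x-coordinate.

-5/3

h'(x) = 4x^2 - (16/3)x - 20 = 0 at x = -5/3, 3.
h''(x) = 8x - 16/3. h''(-5/3) = -56/3 < 0 ⇒ local maximum; h''(3) = 56/3 > 0 ⇒ local minimum.
Thus h has its local maximum at x = -5/3, with value 1681/81.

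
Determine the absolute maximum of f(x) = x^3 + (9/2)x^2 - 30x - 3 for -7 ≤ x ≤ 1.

The derivative is 3x^2 + 9x - 30, whose only zero in [-7, 1] is x = -5.
Evaluating at the critical points and endpoints: f(-7) = 169/2, f(-5) = 269/2, f(1) = -55/2.
The maximum over the interval is 269/2, attained at x = -5.

269/2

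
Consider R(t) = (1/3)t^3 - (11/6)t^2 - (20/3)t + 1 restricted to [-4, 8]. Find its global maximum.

473/81

Differentiating, R'(t) = t^2 - (11/3)t - 20/3; which vanishes at t = -4/3 and t = 5.
Evaluating at the critical points and endpoints: R(-4) = -23, R(-4/3) = 473/81, R(5) = -73/2, R(8) = 1.
So the maximum is R(-4/3) = 473/81.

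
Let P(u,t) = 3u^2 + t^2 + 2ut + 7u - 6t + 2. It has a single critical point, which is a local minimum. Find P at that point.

∂P/∂u = 6u + 2t + 7 = 0 and ∂P/∂t = 2u + 2t - 6 = 0, so (u, t) = (-13/4, 25/4).
The Hessian has P_{uu} = 6, P_{tt} = 2, P_{ut} = 2, giving D = 8 > 0 with P_{uu} > 0, so the point is a local minimum.
P(-13/4, 25/4) = -225/8.

-225/8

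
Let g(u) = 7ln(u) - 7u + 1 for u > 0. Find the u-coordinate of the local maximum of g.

g'(u) = 7/u − 7 = 0 gives u = 1.
g''(u) = -7/u², which is negative for u > 0, so this is a local maximum.
g(1) = 7·ln(1) - 7 + 1 ≈ -6.0000.

1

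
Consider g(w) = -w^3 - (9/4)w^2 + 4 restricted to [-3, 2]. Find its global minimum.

g'(w) = -3w^2 - (9/2)w, which vanishes at w = -3/2 and w = 0.
Compare values at every candidate in [-3, 2]: g(-3) = 43/4, g(-3/2) = 37/16, g(0) = 4, g(2) = -13.
So the minimum is g(2) = -13.

-13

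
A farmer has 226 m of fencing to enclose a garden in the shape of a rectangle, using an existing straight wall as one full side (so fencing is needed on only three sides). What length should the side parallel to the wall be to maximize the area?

113

Let the sides perpendicular to the wall have length x and the parallel side y, so 2x + y = 226 and the area is A = xy = x(226 − 2x).
A'(x) = 226 − 4x = 0 gives x = 113/2, and A''(x) = −4 < 0 confirms a maximum.
Then y = 226 − 2·113/2 = 113 and A = 12769/2.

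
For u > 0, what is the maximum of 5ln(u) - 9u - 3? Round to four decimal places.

-10.9389

R'(u) = 5/u − 9 = 0 gives u = 5/9.
R''(u) = -5/u², which is negative for u > 0, so this is a local maximum.
R(5/9) = 5·ln(5/9) - 5 - 3 ≈ -10.9389.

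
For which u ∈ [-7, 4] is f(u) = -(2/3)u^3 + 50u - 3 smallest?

Differentiating, f'(u) = -2u^2 + 50; whose only zero in [-7, 4] is u = -5.
Candidates: f(-7) = -373/3; f(-5) = -509/3; f(4) = 463/3.
Hence the absolute minimum is -509/3 at u = -5.

-5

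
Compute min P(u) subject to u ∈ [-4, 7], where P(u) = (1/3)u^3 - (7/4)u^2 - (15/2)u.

Differentiating, P'(u) = u^2 - (7/2)u - 15/2; which vanishes at u = -3/2 and u = 5.
Compare values at every candidate in [-4, 7]: P(-4) = -58/3,  P(-3/2) = 99/16,  P(5) = -475/12,  P(7) = -287/12.
Hence the absolute minimum is -475/12 at u = 5.

-475/12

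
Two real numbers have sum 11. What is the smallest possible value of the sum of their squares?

121/2

With a + b = 11, a^2 + b^2 = a^2 + (11 − a)^2.
The derivative 2a − 2(11 − a) = 4a − 22 vanishes at a = 11/2; second derivative 4 > 0, a minimum.
The minimum is 2·(11/2)^2 = 121/2.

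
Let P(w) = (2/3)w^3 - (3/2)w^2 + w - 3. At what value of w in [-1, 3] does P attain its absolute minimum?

The derivative is 2w^2 - 3w + 1, which vanishes at w = 1/2 and w = 1.
Candidates: P(-1) = -37/6, P(1/2) = -67/24, P(1) = -17/6, P(3) = 9/2.
The minimum over the interval is -37/6, attained at w = -1.

-1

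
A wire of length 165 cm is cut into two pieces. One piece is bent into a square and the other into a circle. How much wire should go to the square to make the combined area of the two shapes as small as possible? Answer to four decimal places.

92.4164

Let x be the length used for the square. Square side x/4; circle radius (165−x)/(2π).
A(x) = (x/4)² + π·((165−x)/(2π))² = x²/16 + (165−x)²/(4π) for 0 ≤ x ≤ 165. A'(x) = x/8 − (165−x)/(2π) = 0 gives x = 4·165/(π+4) ≈ 92.4164.
A'' = 1/8 + 1/(2π) > 0, so this gives the minimum combined area; x ≈ 92.4164 cm to the square.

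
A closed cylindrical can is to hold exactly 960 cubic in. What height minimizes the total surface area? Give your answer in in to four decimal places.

With radius r and height h, πr²h = 960 so h = 960/(πr²), and S(r) = 2πr² + 2πrh = 2πr² + 2·960/r.
S'(r) = 4πr − 2·960/r² = 0 ⇒ r³ = 960/(2π), so r ≈ 5.3460 and h = 2r ≈ 10.6920.
S''(r) = 4π + 4·960/r³ > 0, so this is the minimum; S ≈ 538.7187.

10.6920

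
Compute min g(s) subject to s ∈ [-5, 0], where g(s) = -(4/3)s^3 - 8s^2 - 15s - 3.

-3

g'(s) = -4s^2 - 16s - 15, which vanishes at s = -5/2 and s = -3/2.
Compare values at every candidate in [-5, 0]: g(-5) = 116/3; g(-5/2) = 16/3; g(-3/2) = 6; g(0) = -3.
So the minimum is g(0) = -3.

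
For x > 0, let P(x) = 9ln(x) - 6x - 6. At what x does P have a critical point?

3/2

P'(x) = 9/x − 6 = 0 gives x = 3/2.
P''(x) = -9/x², which is negative for x > 0, so this is a local maximum.
P(3/2) = 9·ln(3/2) - 9 - 6 ≈ -11.3508.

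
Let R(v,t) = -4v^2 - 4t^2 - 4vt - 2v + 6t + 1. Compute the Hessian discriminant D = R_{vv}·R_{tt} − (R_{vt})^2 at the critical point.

48

∂R/∂v = -8v - 4t - 2 = 0 and ∂R/∂t = -4v - 8t + 6 = 0, so (v, t) = (-5/6, 7/6).
The Hessian has R_{vv} = -8, R_{tt} = -8, R_{vt} = -4, giving D = 48 > 0 with R_{vv} < 0, so the point is a local maximum.
D = (-8)·(-8) − (-4)^2 = 48.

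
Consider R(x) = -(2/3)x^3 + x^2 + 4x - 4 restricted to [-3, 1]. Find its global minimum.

Differentiating, R'(x) = -2x^2 + 2x + 4; whose only zero in [-3, 1] is x = -1.
Evaluating at the critical points and endpoints: R(-3) = 11, R(-1) = -19/3, R(1) = 1/3.
The minimum over the interval is -19/3, attained at x = -1.

-19/3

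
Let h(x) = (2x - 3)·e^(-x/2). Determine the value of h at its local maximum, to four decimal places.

Differentiating with the product rule gives h'(x) = (-x + 7/2)·e^(-x/2). Since e^(-x/2) > 0, the only critical point is x = 7/2.
h''(7/2) has the same sign as -1 < 0, so this is a local maximum.
h(7/2) = (4)·e^(-7/4) ≈ 0.6951.

0.6951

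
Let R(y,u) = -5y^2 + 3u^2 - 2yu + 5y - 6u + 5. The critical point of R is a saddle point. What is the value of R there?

∂R/∂y = -10y - 2u + 5 = 0 and ∂R/∂u = -2y + 6u - 6 = 0, so (y, u) = (9/32, 35/32).
The Hessian has R_{yy} = -10, R_{uu} = 6, R_{yu} = -2, giving D = -64 < 0, so the point is a saddle point.
R(9/32, 35/32) = 155/64.

155/64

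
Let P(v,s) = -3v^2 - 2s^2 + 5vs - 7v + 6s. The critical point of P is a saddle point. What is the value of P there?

4

∂P/∂v = -6v + 5s - 7 = 0 and ∂P/∂s = 5v - 4s + 6 = 0, so (v, s) = (-2, -1).
The Hessian has P_{vv} = -6, P_{ss} = -4, P_{vs} = 5, giving D = -1 < 0, so the point is a saddle point.
P(-2, -1) = 4.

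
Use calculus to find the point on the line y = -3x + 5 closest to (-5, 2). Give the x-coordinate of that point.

Minimize D(x)^2 = (x + 5)^2 + (-3x + 3)^2.
d/dx[D^2] = 2(x + 5) + 2·(-3)·(-3x + 3) = 0 ⇒ x = 2/5.
Then y = 19/5 and the distance is √(162/5) ≈ 5.6921.

2/5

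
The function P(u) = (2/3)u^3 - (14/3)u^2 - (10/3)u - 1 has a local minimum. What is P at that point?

Critical points: P'(u) = 2u^2 - (28/3)u - 10/3 vanishes at u = -1/3, 5.
Since P''(u) = 4u - 28/3, we get P''(-1/3) = -32/3 < 0 ⇒ local maximum; P''(5) = 32/3 > 0 ⇒ local minimum.
The local minimum is P(5) = -51.

-51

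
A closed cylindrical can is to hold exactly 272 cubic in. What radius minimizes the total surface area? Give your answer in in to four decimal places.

3.5113

With radius r and height h, πr²h = 272 so h = 272/(πr²), and S(r) = 2πr² + 2πrh = 2πr² + 2·272/r.
S'(r) = 4πr − 2·272/r² = 0 ⇒ r³ = 272/(2π), so r ≈ 3.5113 and h = 2r ≈ 7.0225.
S''(r) = 4π + 4·272/r³ > 0, so this is the minimum; S ≈ 232.3952.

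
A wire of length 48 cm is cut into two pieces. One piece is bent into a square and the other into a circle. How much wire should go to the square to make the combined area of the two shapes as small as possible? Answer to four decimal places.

Let x be the length used for the square. Square side x/4; circle radius (48−x)/(2π).
A(x) = (x/4)² + π·((48−x)/(2π))² = x²/16 + (48−x)²/(4π) for 0 ≤ x ≤ 48. A'(x) = x/8 − (48−x)/(2π) = 0 gives x = 4·48/(π+4) ≈ 26.8848.
A'' = 1/8 + 1/(2π) > 0, so this gives the minimum combined area; x ≈ 26.8848 cm to the square.

26.8848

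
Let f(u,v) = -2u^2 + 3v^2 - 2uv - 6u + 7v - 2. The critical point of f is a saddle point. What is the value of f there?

-65/14

∂f/∂u = -4u - 2v - 6 = 0 and ∂f/∂v = -2u + 6v + 7 = 0, so (u, v) = (-11/14, -10/7).
The Hessian has f_{uu} = -4, f_{vv} = 6, f_{uv} = -2, giving D = -28 < 0, so the point is a saddle point.
f(-11/14, -10/7) = -65/14.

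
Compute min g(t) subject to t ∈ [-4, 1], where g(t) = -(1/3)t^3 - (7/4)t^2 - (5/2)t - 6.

-127/12

The derivative is -t^2 - (7/2)t - 5/2, which vanishes at t = -5/2 and t = -1.
Compare values at every candidate in [-4, 1]: g(-4) = -8/3; g(-5/2) = -263/48; g(-1) = -59/12; g(1) = -127/12.
So the minimum is g(1) = -127/12.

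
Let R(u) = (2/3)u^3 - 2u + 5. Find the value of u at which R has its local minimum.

1

R'(u) = 2u^2 - 2 = 0 at u = -1, 1.
Second-derivative test with R''(u) = 4u: R''(-1) = -4 < 0 ⇒ local maximum; R''(1) = 4 > 0 ⇒ local minimum.
So the local minimum value is R(1) = 11/3.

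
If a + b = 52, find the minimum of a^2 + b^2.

With a + b = 52, a^2 + b^2 = a^2 + (52 − a)^2.
The derivative 2a − 2(52 − a) = 4a − 104 vanishes at a = 26; second derivative 4 > 0, a minimum.
The minimum is 2·(26)^2 = 1352.

1352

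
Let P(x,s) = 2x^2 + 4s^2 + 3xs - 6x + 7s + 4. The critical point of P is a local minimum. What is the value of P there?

∂P/∂x = 4x + 3s - 6 = 0 and ∂P/∂s = 3x + 8s + 7 = 0, so (x, s) = (3, -2).
The Hessian has P_{xx} = 4, P_{ss} = 8, P_{xs} = 3, giving D = 23 > 0 with P_{xx} > 0, so the point is a local minimum.
P(3, -2) = -12.

-12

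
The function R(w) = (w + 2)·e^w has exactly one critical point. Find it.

-3

Differentiating with the product rule gives R'(w) = (w + 3)·e^w. Since e^w > 0, the only critical point is w = -3.
R''(-3) has the same sign as 1 > 0, so this is a local minimum.
R(-3) = (-1)·e^(-3) ≈ -0.0498.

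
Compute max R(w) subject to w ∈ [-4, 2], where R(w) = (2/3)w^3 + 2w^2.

40/3

R'(w) = 2w^2 + 4w, which vanishes at w = -2 and w = 0.
Candidates: R(-4) = -32/3; R(-2) = 8/3; R(0) = 0; R(2) = 40/3.
So the maximum is R(2) = 40/3.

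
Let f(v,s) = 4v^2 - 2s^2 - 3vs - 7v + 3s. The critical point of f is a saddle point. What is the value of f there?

∂f/∂v = 8v - 3s - 7 = 0 and ∂f/∂s = -3v - 4s + 3 = 0, so (v, s) = (37/41, 3/41).
The Hessian has f_{vv} = 8, f_{ss} = -4, f_{vs} = -3, giving D = -41 < 0, so the point is a saddle point.
f(37/41, 3/41) = -125/41.

-125/41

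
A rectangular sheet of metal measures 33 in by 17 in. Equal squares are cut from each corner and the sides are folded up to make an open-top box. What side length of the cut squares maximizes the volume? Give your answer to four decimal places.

3.5695

With cut size x, the volume is V(x) = x(33 − 2x)(17 − 2x) for 0 < x < 8.5.
V'(x) = 12x^2 − 200x + 561. Setting V'(x) = 0 gives x ≈ 3.5695 (the root in (0, 8.5)).
V''(x) = 24x − 200 is negative there, so this is the maximum; V ≈ 910.2772.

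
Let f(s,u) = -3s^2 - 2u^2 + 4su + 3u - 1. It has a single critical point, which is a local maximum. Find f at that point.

∂f/∂s = -6s + 4u = 0 and ∂f/∂u = 4s - 4u + 3 = 0, so (s, u) = (3/2, 9/4).
The Hessian has f_{ss} = -6, f_{uu} = -4, f_{su} = 4, giving D = 8 > 0 with f_{ss} < 0, so the point is a local maximum.
f(3/2, 9/4) = 19/8.

19/8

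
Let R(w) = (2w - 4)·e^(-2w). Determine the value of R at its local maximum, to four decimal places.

0.0067

R'(w) = 2·e^(-2w) + (2w - 4)·(-2)·e^(-2w) = (-4w + 10)·e^(-2w). Since e^(-2w) > 0, the only critical point is w = 5/2.
R''(5/2) has the same sign as -4 < 0, so this is a local maximum.
R(5/2) = (1)·e^(-5) ≈ 0.0067.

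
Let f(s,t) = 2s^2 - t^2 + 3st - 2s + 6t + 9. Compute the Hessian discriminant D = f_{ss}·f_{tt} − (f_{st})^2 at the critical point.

∂f/∂s = 4s + 3t - 2 = 0 and ∂f/∂t = 3s - 2t + 6 = 0, so (s, t) = (-14/17, 30/17).
The Hessian has f_{ss} = 4, f_{tt} = -2, f_{st} = 3, giving D = -17 < 0, so the point is a saddle point.
D = (4)·(-2) − (3)^2 = -17.

-17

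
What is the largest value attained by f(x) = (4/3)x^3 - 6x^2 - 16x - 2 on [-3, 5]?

20/3

f'(x) = 4x^2 - 12x - 16, which vanishes at x = -1 and x = 4.
Compare values at every candidate in [-3, 5]: f(-3) = -44, f(-1) = 20/3, f(4) = -230/3, f(5) = -196/3.
The maximum over the interval is 20/3, attained at x = -1.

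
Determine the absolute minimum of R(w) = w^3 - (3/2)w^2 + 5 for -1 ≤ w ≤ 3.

R'(w) = 3w^2 - 3w, which vanishes at w = 0 and w = 1.
Compare values at every candidate in [-1, 3]: R(-1) = 5/2, R(0) = 5, R(1) = 9/2, R(3) = 37/2.
The minimum over the interval is 5/2, attained at w = -1.

5/2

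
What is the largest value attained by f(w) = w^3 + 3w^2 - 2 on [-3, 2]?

18

f'(w) = 3w^2 + 6w, which vanishes at w = -2 and w = 0.
Candidates: f(-3) = -2; f(-2) = 2; f(0) = -2; f(2) = 18.
So the maximum is f(2) = 18.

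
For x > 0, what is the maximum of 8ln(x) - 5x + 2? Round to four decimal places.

P'(x) = 8/x − 5 = 0 gives x = 8/5.
P''(x) = -8/x², which is negative for x > 0, so this is a local maximum.
P(8/5) = 8·ln(8/5) - 8 + 2 ≈ -2.2400.

-2.2400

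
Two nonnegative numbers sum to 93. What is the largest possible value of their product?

With x + y = 93, the product is P(x) = x(93 − x).
P'(x) = 93 − 2x = 0 gives x = 93/2; P'' = −2 < 0, so this is the maximum.
P = 93/2·93/2 = 8649/4.

8649/4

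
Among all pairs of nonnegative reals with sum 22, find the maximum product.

121

With x + y = 22, the product is P(x) = x(22 − x).
P'(x) = 22 − 2x = 0 gives x = 11; P'' = −2 < 0, so this is the maximum.
P = 11·11 = 121.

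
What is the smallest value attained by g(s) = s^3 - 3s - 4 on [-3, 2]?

The derivative is 3s^2 - 3, which vanishes at s = -1 and s = 1.
Compare values at every candidate in [-3, 2]: g(-3) = -22; g(-1) = -2; g(1) = -6; g(2) = -2.
So the minimum is g(-3) = -22.

-22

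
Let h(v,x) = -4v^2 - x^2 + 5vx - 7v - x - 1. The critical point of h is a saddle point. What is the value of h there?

-97/9

∂h/∂v = -8v + 5x - 7 = 0 and ∂h/∂x = 5v - 2x - 1 = 0, so (v, x) = (19/9, 43/9).
The Hessian has h_{vv} = -8, h_{xx} = -2, h_{vx} = 5, giving D = -9 < 0, so the point is a saddle point.
h(19/9, 43/9) = -97/9.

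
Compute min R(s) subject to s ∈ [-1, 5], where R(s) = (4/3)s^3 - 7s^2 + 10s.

R'(s) = 4s^2 - 14s + 10, which vanishes at s = 1 and s = 5/2.
Candidates: R(-1) = -55/3, R(1) = 13/3, R(5/2) = 25/12, R(5) = 125/3.
Hence the absolute minimum is -55/3 at s = -1.

-55/3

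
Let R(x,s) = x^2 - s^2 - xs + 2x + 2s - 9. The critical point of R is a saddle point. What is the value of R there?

∂R/∂x = 2x - s + 2 = 0 and ∂R/∂s = -x - 2s + 2 = 0, so (x, s) = (-2/5, 6/5).
The Hessian has R_{xx} = 2, R_{ss} = -2, R_{xs} = -1, giving D = -5 < 0, so the point is a saddle point.
R(-2/5, 6/5) = -41/5.

-41/5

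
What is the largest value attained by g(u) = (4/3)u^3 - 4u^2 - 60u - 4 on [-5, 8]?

Differentiating, g'(u) = 4u^2 - 8u - 60; which vanishes at u = -3 and u = 5.
Candidates: g(-5) = 88/3,  g(-3) = 104,  g(5) = -712/3,  g(8) = -172/3.
Hence the absolute maximum is 104 at u = -3.

104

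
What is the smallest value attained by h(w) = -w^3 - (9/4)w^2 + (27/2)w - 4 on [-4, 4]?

Differentiating, h'(w) = -3w^2 - (9/2)w + 27/2; which vanishes at w = -3 and w = 3/2.
Compare values at every candidate in [-4, 4]: h(-4) = -30; h(-3) = -151/4; h(3/2) = 125/16; h(4) = -50.
Hence the absolute minimum is -50 at w = 4.

-50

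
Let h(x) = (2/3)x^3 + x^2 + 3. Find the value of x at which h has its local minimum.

h'(x) = 2x^2 + 2x. Setting h'(x) = 0 gives x ∈ {-1, 0}.
Second-derivative test with h''(x) = 4x + 2: h''(-1) = -2 < 0 ⇒ local maximum; h''(0) = 2 > 0 ⇒ local minimum.
So the local minimum value is h(0) = 3.

0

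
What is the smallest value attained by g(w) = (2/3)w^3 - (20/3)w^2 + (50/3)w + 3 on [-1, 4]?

The derivative is 2w^2 - (40/3)w + 50/3, whose only zero in [-1, 4] is w = 5/3.
Compare values at every candidate in [-1, 4]: g(-1) = -21; g(5/3) = 1243/81; g(4) = 17/3.
Hence the absolute minimum is -21 at w = -1.

-21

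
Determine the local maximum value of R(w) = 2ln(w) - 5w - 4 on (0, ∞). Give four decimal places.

-7.8326

R'(w) = 2/w − 5 = 0 gives w = 2/5.
R''(w) = -2/w², which is negative for w > 0, so this is a local maximum.
R(2/5) = 2·ln(2/5) - 2 - 4 ≈ -7.8326.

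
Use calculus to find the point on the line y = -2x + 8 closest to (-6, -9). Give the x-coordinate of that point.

28/5

Minimize D(x)^2 = (x + 6)^2 + (-2x + 17)^2.
d/dx[D^2] = 2(x + 6) + 2·(-2)·(-2x + 17) = 0 ⇒ x = 28/5.
Then y = -16/5 and the distance is √(841/5) ≈ 12.9692.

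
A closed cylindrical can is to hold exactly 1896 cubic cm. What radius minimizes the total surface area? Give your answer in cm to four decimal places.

With radius r and height h, πr²h = 1896 so h = 1896/(πr²), and S(r) = 2πr² + 2πrh = 2πr² + 2·1896/r.
S'(r) = 4πr − 2·1896/r² = 0 ⇒ r³ = 1896/(2π), so r ≈ 6.7074 and h = 2r ≈ 13.4148.
S''(r) = 4π + 4·1896/r³ > 0, so this is the minimum; S ≈ 848.0213.

6.7074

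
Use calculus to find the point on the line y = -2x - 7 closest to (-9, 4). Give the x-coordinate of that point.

Minimize D(x)^2 = (x + 9)^2 + (-2x - 11)^2.
d/dx[D^2] = 2(x + 9) + 2·(-2)·(-2x - 11) = 0 ⇒ x = -31/5.
Then y = 27/5 and the distance is √(49/5) ≈ 3.1305.

-31/5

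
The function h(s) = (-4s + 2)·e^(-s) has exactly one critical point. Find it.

Differentiating with the product rule gives h'(s) = (4s - 6)·e^(-s). Since e^(-s) > 0, the only critical point is s = 3/2.
h''(3/2) has the same sign as 4 > 0, so this is a local minimum.
h(3/2) = (-4)·e^(-3/2) ≈ -0.8925.

3/2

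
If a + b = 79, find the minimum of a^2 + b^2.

With a + b = 79, a^2 + b^2 = a^2 + (79 − a)^2.
The derivative 2a − 2(79 − a) = 4a − 158 vanishes at a = 79/2; second derivative 4 > 0, a minimum.
The minimum is 2·(79/2)^2 = 6241/2.

6241/2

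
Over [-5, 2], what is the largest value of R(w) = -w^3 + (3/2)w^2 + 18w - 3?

139/2

Differentiating, R'(w) = -3w^2 + 3w + 18; whose only zero in [-5, 2] is w = -2.
Evaluating at the critical points and endpoints: R(-5) = 139/2; R(-2) = -25; R(2) = 31.
The maximum over the interval is 139/2, attained at w = -5.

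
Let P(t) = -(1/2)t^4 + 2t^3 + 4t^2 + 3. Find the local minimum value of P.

Critical points: P'(t) = -2t^3 + 6t^2 + 8t vanishes at t = -1, 0, 4.
P''(t) = -6t^2 + 12t + 8. P''(-1) = -10 < 0 ⇒ local maximum; P''(0) = 8 > 0 ⇒ local minimum; P''(4) = -40 < 0 ⇒ local maximum.
Thus P has its local minimum at t = 0, with value 3.

3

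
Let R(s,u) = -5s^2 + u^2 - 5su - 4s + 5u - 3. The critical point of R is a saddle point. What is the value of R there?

∂R/∂s = -10s - 5u - 4 = 0 and ∂R/∂u = -5s + 2u + 5 = 0, so (s, u) = (17/45, -14/9).
The Hessian has R_{ss} = -10, R_{uu} = 2, R_{su} = -5, giving D = -45 < 0, so the point is a saddle point.
R(17/45, -14/9) = -344/45.

-344/45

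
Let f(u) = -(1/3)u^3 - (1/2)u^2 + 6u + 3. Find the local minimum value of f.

-21/2

f'(u) = -u^2 - u + 6. Setting f'(u) = 0 gives u ∈ {-3, 2}.
f''(u) = -2u - 1. f''(-3) = 5 > 0 ⇒ local minimum; f''(2) = -5 < 0 ⇒ local maximum.
The local minimum is f(-3) = -21/2.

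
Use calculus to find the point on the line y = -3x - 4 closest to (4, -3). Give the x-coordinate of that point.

1/10

Minimize D(x)^2 = (x - 4)^2 + (-3x - 1)^2.
d/dx[D^2] = 2(x - 4) + 2·(-3)·(-3x - 1) = 0 ⇒ x = 1/10.
Then y = -43/10 and the distance is √(169/10) ≈ 4.1110.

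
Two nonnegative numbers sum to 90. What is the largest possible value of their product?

With x + y = 90, the product is P(x) = x(90 − x).
P'(x) = 90 − 2x = 0 gives x = 45; P'' = −2 < 0, so this is the maximum.
P = 45·45 = 2025.

2025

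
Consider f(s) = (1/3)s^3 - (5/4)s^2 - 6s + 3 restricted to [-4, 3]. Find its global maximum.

129/16

f'(s) = s^2 - (5/2)s - 6, whose only zero in [-4, 3] is s = -3/2.
Compare values at every candidate in [-4, 3]: f(-4) = -43/3; f(-3/2) = 129/16; f(3) = -69/4.
So the maximum is f(-3/2) = 129/16.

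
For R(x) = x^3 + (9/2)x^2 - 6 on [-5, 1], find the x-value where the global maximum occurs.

-3

The derivative is 3x^2 + 9x, which vanishes at x = -3 and x = 0.
Candidates: R(-5) = -37/2; R(-3) = 15/2; R(0) = -6; R(1) = -1/2.
So the maximum is R(-3) = 15/2.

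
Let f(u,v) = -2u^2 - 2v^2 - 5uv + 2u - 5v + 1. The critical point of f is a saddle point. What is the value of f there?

∂f/∂u = -4u - 5v + 2 = 0 and ∂f/∂v = -5u - 4v - 5 = 0, so (u, v) = (-11/3, 10/3).
The Hessian has f_{uu} = -4, f_{vv} = -4, f_{uv} = -5, giving D = -9 < 0, so the point is a saddle point.
f(-11/3, 10/3) = -11.

-11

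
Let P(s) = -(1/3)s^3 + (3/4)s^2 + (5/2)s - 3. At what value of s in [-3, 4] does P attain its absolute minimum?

P'(s) = -s^2 + (3/2)s + 5/2, which vanishes at s = -1 and s = 5/2.
Compare values at every candidate in [-3, 4]: P(-3) = 21/4; P(-1) = -53/12; P(5/2) = 131/48; P(4) = -7/3.
The minimum over the interval is -53/12, attained at s = -1.

-1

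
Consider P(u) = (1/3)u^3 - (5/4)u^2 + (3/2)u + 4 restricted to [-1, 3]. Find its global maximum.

The derivative is u^2 - (5/2)u + 3/2, which vanishes at u = 1 and u = 3/2.
Compare values at every candidate in [-1, 3]: P(-1) = 11/12; P(1) = 55/12; P(3/2) = 73/16; P(3) = 25/4.
Hence the absolute maximum is 25/4 at u = 3.

25/4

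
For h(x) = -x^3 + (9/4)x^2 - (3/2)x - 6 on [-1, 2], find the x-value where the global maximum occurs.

-1

Differentiating, h'(x) = -3x^2 + (9/2)x - 3/2; which vanishes at x = 1/2 and x = 1.
Candidates: h(-1) = -5/4,  h(1/2) = -101/16,  h(1) = -25/4,  h(2) = -8.
So the maximum is h(-1) = -5/4.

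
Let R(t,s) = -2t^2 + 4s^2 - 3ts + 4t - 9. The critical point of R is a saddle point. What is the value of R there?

∂R/∂t = -4t - 3s + 4 = 0 and ∂R/∂s = -3t + 8s = 0, so (t, s) = (32/41, 12/41).
The Hessian has R_{tt} = -4, R_{ss} = 8, R_{ts} = -3, giving D = -41 < 0, so the point is a saddle point.
R(32/41, 12/41) = -305/41.

-305/41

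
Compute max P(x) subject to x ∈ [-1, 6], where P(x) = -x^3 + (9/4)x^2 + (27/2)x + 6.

Differentiating, P'(x) = -3x^2 + (9/2)x + 27/2; whose only zero in [-1, 6] is x = 3.
Evaluating at the critical points and endpoints: P(-1) = -17/4, P(3) = 159/4, P(6) = -48.
Hence the absolute maximum is 159/4 at x = 3.

159/4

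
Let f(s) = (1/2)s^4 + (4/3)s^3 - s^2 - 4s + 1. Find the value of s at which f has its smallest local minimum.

1

f'(s) = 2s^3 + 4s^2 - 2s - 4. Setting f'(s) = 0 gives s ∈ {-2, -1, 1}.
Since f''(s) = 6s^2 + 8s - 2, we get f''(-2) = 6 > 0 ⇒ local minimum; f''(-1) = -4 < 0 ⇒ local maximum; f''(1) = 12 > 0 ⇒ local minimum.
So the smallest local minimum value is f(1) = -13/6.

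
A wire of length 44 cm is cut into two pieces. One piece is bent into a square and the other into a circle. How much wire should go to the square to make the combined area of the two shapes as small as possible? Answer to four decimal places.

Let x be the length used for the square. Square side x/4; circle radius (44−x)/(2π).
A(x) = (x/4)² + π·((44−x)/(2π))² = x²/16 + (44−x)²/(4π) for 0 ≤ x ≤ 44. A'(x) = x/8 − (44−x)/(2π) = 0 gives x = 4·44/(π+4) ≈ 24.6444.
A'' = 1/8 + 1/(2π) > 0, so this gives the minimum combined area; x ≈ 24.6444 cm to the square.

24.6444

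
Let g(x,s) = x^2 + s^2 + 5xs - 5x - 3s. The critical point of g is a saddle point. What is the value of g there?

-41/21

∂g/∂x = 2x + 5s - 5 = 0 and ∂g/∂s = 5x + 2s - 3 = 0, so (x, s) = (5/21, 19/21).
The Hessian has g_{xx} = 2, g_{ss} = 2, g_{xs} = 5, giving D = -21 < 0, so the point is a saddle point.
g(5/21, 19/21) = -41/21.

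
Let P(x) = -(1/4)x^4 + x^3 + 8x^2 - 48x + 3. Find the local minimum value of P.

-249/4

P'(x) = -x^3 + 3x^2 + 16x - 48. Setting P'(x) = 0 gives x ∈ {-4, 3, 4}.
Since P''(x) = -3x^2 + 6x + 16, we get P''(-4) = -56 < 0 ⇒ local maximum; P''(3) = 7 > 0 ⇒ local minimum; P''(4) = -8 < 0 ⇒ local maximum.
So the local minimum value is P(3) = -249/4.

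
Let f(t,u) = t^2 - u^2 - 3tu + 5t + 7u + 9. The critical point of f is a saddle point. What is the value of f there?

∂f/∂t = 2t - 3u + 5 = 0 and ∂f/∂u = -3t - 2u + 7 = 0, so (t, u) = (11/13, 29/13).
The Hessian has f_{tt} = 2, f_{uu} = -2, f_{tu} = -3, giving D = -13 < 0, so the point is a saddle point.
f(11/13, 29/13) = 246/13.

246/13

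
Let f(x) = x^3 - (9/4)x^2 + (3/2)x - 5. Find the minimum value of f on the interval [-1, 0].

The derivative is 3x^2 - (9/2)x + 3/2, which has no zeros in [-1, 0].
Candidates: f(-1) = -39/4, f(0) = -5.
So the minimum is f(-1) = -39/4.

-39/4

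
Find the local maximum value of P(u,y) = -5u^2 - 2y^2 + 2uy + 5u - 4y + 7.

19/2

∂P/∂u = -10u + 2y + 5 = 0 and ∂P/∂y = 2u - 4y - 4 = 0, so (u, y) = (1/3, -5/6).
The Hessian has P_{uu} = -10, P_{yy} = -4, P_{uy} = 2, giving D = 36 > 0 with P_{uu} < 0, so the point is a local maximum.
P(1/3, -5/6) = 19/2.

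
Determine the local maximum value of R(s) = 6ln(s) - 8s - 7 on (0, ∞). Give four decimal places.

-14.7261

R'(s) = 6/s − 8 = 0 gives s = 3/4.
R''(s) = -6/s², which is negative for s > 0, so this is a local maximum.
R(3/4) = 6·ln(3/4) - 6 - 7 ≈ -14.7261.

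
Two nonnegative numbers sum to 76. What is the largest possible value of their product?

1444

With x + y = 76, the product is P(x) = x(76 − x).
P'(x) = 76 − 2x = 0 gives x = 38; P'' = −2 < 0, so this is the maximum.
P = 38·38 = 1444.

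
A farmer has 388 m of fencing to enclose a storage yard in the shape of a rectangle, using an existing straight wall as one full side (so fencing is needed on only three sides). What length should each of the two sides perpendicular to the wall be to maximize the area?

97

Let the sides perpendicular to the wall have length x and the parallel side y, so 2x + y = 388 and the area is A = xy = x(388 − 2x).
A'(x) = 388 − 4x = 0 gives x = 97, and A''(x) = −4 < 0 confirms a maximum.
Then y = 388 − 2·97 = 194 and A = 18818.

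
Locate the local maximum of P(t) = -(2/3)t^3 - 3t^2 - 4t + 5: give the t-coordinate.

P'(t) = -2t^2 - 6t - 4 = 0 at t = -2, -1.
Second-derivative test with P''(t) = -4t - 6: P''(-2) = 2 > 0 ⇒ local minimum; P''(-1) = -2 < 0 ⇒ local maximum.
The local maximum is P(-1) = 20/3.

-1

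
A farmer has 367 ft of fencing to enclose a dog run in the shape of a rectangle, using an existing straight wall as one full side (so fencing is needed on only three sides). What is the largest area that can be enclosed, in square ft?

Let the sides perpendicular to the wall have length x and the parallel side y, so 2x + y = 367 and the area is A = xy = x(367 − 2x).
A'(x) = 367 − 4x = 0 gives x = 367/4, and A''(x) = −4 < 0 confirms a maximum.
Then y = 367 − 2·367/4 = 367/2 and A = 134689/8.

134689/8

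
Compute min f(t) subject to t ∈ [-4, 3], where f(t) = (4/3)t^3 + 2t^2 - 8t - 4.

Differentiating, f'(t) = 4t^2 + 4t - 8; which vanishes at t = -2 and t = 1.
Candidates: f(-4) = -76/3; f(-2) = 28/3; f(1) = -26/3; f(3) = 26.
So the minimum is f(-4) = -76/3.

-76/3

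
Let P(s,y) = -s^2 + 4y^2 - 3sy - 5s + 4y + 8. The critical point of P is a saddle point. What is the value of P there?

224/25

∂P/∂s = -2s - 3y - 5 = 0 and ∂P/∂y = -3s + 8y + 4 = 0, so (s, y) = (-28/25, -23/25).
The Hessian has P_{ss} = -2, P_{yy} = 8, P_{sy} = -3, giving D = -25 < 0, so the point is a saddle point.
P(-28/25, -23/25) = 224/25.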